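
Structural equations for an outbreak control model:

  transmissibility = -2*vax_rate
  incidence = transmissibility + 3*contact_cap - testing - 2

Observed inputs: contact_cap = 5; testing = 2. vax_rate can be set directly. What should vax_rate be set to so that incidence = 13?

vax_rate = -1

Substituting into the incidence equation gives incidence = -2*vax_rate + 11.
Solve -2*vax_rate + 11 = 13: vax_rate = (13 - 11) / -2 = -1.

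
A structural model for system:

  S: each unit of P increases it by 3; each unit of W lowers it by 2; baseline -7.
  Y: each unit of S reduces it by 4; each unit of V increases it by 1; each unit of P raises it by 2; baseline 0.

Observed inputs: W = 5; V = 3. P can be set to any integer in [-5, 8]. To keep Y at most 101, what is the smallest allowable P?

Substituting into the S equation gives S = 3*P - 17.
This gives Y = -10*P + 71.
Require -10*P + 71 ≤ 101, so P ≥ -3.
The smallest integer in [-5, 8] satisfying this is -3.

P = -3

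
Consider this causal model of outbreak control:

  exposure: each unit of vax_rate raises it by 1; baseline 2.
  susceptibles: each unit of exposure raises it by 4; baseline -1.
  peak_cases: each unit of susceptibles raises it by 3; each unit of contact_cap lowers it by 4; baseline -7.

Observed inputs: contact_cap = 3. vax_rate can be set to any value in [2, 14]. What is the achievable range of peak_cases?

26 to 170

Substituting into the susceptibles equation gives susceptibles = 4*vax_rate + 7.
So peak_cases = 12*vax_rate + 2.
Linear in vax_rate, so extremes are at the endpoints: vax_rate = 2 gives peak_cases = 26; vax_rate = 14 gives peak_cases = 170.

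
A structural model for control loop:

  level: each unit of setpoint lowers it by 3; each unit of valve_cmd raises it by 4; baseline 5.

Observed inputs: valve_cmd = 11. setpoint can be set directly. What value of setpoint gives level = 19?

setpoint = 10

Substituting into the level equation gives level = -3*setpoint + 49.
Solve -3*setpoint + 49 = 19: setpoint = (19 - 49) / -3 = 10.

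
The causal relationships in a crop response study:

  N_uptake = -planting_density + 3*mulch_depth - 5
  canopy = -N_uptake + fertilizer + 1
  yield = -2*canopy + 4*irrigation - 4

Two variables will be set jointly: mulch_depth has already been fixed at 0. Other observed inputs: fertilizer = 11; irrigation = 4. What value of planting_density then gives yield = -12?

With mulch_depth held at 0:
Substituting into the N_uptake equation gives N_uptake = -planting_density - 5.
Substituting into the canopy equation gives canopy = planting_density + 17.
This gives yield = -2*planting_density - 22.
Solve -2*planting_density - 22 = -12: planting_density = (-12 + 22) / -2 = -5.

planting_density = -5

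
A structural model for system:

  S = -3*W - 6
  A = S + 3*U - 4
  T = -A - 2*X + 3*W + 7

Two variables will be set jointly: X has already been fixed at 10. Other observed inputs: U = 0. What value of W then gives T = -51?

W = -8

With X held at 10:
Substituting into the A equation gives A = -3*W - 10.
Substituting into the T equation gives T = 6*W - 3.
Solve 6*W - 3 = -51: W = (-51 + 3) / 6 = -8.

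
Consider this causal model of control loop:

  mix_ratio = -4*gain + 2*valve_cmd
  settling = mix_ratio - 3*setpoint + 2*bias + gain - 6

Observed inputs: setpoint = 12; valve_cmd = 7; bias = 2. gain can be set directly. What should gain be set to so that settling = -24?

Substituting into the mix_ratio equation gives mix_ratio = -4*gain + 14.
Substituting into the settling equation gives settling = -3*gain - 24.
Solve -3*gain - 24 = -24: gain = (-24 + 24) / -3 = 0.

gain = 0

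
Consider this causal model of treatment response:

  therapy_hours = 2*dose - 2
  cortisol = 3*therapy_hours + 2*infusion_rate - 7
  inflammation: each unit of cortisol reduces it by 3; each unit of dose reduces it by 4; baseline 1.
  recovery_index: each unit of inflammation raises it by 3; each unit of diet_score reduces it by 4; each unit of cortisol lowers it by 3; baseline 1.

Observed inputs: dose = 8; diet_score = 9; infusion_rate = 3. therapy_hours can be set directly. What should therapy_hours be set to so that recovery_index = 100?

therapy_hours = -6

Intervening on therapy_hours fixes its value directly, overriding its dependence on dose.
Substituting into the cortisol equation gives cortisol = 3*therapy_hours - 1.
Substituting into the inflammation equation gives inflammation = -9*therapy_hours - 28.
Substituting into the recovery_index equation gives recovery_index = -36*therapy_hours - 116.
Solve -36*therapy_hours - 116 = 100: therapy_hours = (100 + 116) / -36 = -6.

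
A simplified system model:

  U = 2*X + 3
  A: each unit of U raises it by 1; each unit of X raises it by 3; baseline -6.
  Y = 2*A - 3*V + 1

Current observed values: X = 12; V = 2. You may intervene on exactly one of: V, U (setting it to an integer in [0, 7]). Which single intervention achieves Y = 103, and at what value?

set V = 4

Intervening on V: with other inputs at their observed values, Y = -3*V + 115. Solving for 103 gives V = 4, within [0, 7].
Intervening on U: Y = 2*U + 55. Reaching 103 requires U = 24, outside [0, 7].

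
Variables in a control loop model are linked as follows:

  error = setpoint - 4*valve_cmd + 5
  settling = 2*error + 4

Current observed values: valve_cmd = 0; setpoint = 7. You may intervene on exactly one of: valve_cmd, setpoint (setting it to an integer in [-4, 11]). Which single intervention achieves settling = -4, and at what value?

Intervening on valve_cmd: with other inputs at their observed values, settling = -8*valve_cmd + 28. Solving for -4 gives valve_cmd = 4, within [-4, 11].
Intervening on setpoint: settling = 2*setpoint + 14. Reaching -4 requires setpoint = -9, outside [-4, 11].

set valve_cmd = 4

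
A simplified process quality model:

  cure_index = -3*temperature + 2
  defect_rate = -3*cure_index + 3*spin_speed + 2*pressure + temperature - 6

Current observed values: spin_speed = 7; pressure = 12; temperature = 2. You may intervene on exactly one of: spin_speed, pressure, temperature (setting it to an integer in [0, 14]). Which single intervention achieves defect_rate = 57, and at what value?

set pressure = 14

Intervening on spin_speed: defect_rate = 3*spin_speed + 32. Reaching 57 requires spin_speed = 25/3, not an integer.
Intervening on pressure: with other inputs at their observed values, defect_rate = 2*pressure + 29. Solving for 57 gives pressure = 14, within [0, 14].
Intervening on temperature: defect_rate = 10*temperature + 33. Reaching 57 requires temperature = 12/5, not an integer.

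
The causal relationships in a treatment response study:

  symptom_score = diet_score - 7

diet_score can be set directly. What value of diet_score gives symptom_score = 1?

Solve diet_score - 7 = 1: diet_score = (1 + 7) / 1 = 8.

diet_score = 8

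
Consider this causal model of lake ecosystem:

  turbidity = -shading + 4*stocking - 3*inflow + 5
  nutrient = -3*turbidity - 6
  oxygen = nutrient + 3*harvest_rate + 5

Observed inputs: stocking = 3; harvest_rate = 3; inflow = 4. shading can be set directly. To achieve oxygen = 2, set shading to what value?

shading = 3

Substituting into the turbidity equation gives turbidity = -shading + 5.
Substituting into the nutrient equation gives nutrient = 3*shading - 21.
Substituting into the oxygen equation gives oxygen = 3*shading - 7.
Solve 3*shading - 7 = 2: shading = (2 + 7) / 3 = 3.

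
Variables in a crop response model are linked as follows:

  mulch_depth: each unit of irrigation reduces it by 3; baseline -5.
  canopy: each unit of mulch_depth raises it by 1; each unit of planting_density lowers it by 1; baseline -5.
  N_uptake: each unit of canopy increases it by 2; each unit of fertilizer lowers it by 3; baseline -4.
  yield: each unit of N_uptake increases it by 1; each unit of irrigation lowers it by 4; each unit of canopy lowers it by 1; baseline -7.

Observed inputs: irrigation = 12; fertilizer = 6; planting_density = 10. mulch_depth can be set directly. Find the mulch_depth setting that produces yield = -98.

Intervening on mulch_depth fixes its value directly, overriding its dependence on irrigation.
Substituting into the canopy equation gives canopy = mulch_depth - 15.
Substituting into the N_uptake equation gives N_uptake = 2*mulch_depth - 52.
This gives yield = mulch_depth - 92.
Solve mulch_depth - 92 = -98: mulch_depth = (-98 + 92) / 1 = -6.

mulch_depth = -6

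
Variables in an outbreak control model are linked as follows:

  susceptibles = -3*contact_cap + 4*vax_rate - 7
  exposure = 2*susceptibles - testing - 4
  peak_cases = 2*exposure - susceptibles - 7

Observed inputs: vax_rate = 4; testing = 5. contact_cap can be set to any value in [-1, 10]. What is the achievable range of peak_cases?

-88 to 11

Substituting into the susceptibles equation gives susceptibles = -3*contact_cap + 9.
exposure becomes -6*contact_cap + 9.
This gives peak_cases = -9*contact_cap + 2.
Linear in contact_cap, so extremes are at the endpoints: contact_cap = -1 gives peak_cases = 11; contact_cap = 10 gives peak_cases = -88.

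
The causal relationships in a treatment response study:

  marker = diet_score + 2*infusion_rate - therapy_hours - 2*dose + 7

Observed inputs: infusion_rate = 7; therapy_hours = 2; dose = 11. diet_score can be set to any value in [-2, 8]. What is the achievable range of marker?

-5 to 5

Substituting into the marker equation gives marker = diet_score - 3.
Linear in diet_score, so extremes are at the endpoints: diet_score = -2 gives marker = -5; diet_score = 8 gives marker = 5.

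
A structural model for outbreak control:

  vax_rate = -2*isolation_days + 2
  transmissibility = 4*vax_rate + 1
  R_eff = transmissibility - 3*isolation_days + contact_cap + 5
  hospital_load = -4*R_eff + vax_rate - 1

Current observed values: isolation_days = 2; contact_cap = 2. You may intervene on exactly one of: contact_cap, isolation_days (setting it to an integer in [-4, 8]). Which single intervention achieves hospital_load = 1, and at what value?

set contact_cap = 7

Intervening on contact_cap: with other inputs at their observed values, hospital_load = -4*contact_cap + 29. Solving for 1 gives contact_cap = 7, within [-4, 8].
Intervening on isolation_days: hospital_load = 42*isolation_days - 63. Reaching 1 requires isolation_days = 32/21, not an integer.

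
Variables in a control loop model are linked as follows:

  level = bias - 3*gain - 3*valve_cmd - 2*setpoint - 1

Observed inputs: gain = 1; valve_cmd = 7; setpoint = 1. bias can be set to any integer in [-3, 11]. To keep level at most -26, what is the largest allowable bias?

Substituting into the level equation gives level = bias - 27.
Require bias - 27 ≤ -26, so bias ≤ 1.
The largest integer in [-3, 11] satisfying this is 1.

bias = 1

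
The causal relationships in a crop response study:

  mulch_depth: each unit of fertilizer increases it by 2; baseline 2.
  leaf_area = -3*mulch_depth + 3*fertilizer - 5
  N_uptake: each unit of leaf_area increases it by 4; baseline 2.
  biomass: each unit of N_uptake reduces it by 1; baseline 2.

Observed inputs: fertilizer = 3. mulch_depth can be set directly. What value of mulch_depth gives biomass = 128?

Intervening on mulch_depth fixes its value directly, overriding its dependence on fertilizer.
Substituting into the leaf_area equation gives leaf_area = -3*mulch_depth + 4.
This gives N_uptake = -12*mulch_depth + 18.
biomass becomes 12*mulch_depth - 16.
Solve 12*mulch_depth - 16 = 128: mulch_depth = (128 + 16) / 12 = 12.

mulch_depth = 12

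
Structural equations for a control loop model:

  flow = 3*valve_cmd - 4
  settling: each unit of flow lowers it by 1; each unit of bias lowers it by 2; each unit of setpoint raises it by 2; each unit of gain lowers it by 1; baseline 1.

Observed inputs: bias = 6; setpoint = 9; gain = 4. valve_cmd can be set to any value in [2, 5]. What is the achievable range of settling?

Substituting into the settling equation gives settling = -3*valve_cmd + 7.
Linear in valve_cmd, so extremes are at the endpoints: valve_cmd = 2 gives settling = 1; valve_cmd = 5 gives settling = -8.

-8 to 1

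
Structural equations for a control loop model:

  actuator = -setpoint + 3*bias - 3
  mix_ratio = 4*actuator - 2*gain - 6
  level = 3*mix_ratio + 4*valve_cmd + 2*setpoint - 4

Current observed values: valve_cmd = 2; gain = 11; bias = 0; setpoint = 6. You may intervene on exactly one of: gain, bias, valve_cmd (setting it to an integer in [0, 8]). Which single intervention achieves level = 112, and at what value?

set bias = 8

Intervening on gain: level = -6*gain - 110. Reaching 112 requires gain = -37, outside [0, 8].
Intervening on bias: with other inputs at their observed values, level = 36*bias - 176. Solving for 112 gives bias = 8, within [0, 8].
Intervening on valve_cmd: level = 4*valve_cmd - 184. Reaching 112 requires valve_cmd = 74, outside [0, 8].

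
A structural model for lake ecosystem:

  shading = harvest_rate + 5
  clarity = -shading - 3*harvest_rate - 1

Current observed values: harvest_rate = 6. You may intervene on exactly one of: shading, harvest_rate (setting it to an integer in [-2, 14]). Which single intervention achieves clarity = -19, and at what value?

set shading = 0

Intervening on shading: with other inputs at their observed values, clarity = -shading - 19. Solving for -19 gives shading = 0, within [-2, 14].
Intervening on harvest_rate: clarity = -4*harvest_rate - 6. Reaching -19 requires harvest_rate = 13/4, not an integer.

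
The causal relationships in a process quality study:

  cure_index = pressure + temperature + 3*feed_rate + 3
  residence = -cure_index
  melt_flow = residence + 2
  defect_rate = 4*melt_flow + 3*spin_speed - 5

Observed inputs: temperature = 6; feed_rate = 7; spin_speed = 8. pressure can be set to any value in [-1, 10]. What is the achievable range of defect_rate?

-133 to -89

Substituting into the cure_index equation gives cure_index = pressure + 30.
Substituting into the residence equation gives residence = -pressure - 30.
melt_flow becomes -pressure - 28.
Substituting into the defect_rate equation gives defect_rate = -4*pressure - 93.
Linear in pressure, so extremes are at the endpoints: pressure = -1 gives defect_rate = -89; pressure = 10 gives defect_rate = -133.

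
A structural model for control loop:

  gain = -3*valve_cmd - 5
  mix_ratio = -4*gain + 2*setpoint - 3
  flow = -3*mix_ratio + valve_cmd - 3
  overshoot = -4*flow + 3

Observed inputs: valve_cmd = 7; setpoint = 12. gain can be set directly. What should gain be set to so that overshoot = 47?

gain = 4

Intervening on gain fixes its value directly, overriding its dependence on valve_cmd.
Substituting into the mix_ratio equation gives mix_ratio = -4*gain + 21.
Substituting into the flow equation gives flow = 12*gain - 59.
So overshoot = -48*gain + 239.
Solve -48*gain + 239 = 47: gain = (47 - 239) / -48 = 4.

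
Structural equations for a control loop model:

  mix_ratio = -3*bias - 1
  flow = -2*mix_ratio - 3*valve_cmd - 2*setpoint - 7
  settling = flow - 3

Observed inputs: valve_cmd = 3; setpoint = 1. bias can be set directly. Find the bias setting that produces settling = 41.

Substituting into the flow equation gives flow = 6*bias - 16.
settling becomes 6*bias - 19.
Solve 6*bias - 19 = 41: bias = (41 + 19) / 6 = 10.

bias = 10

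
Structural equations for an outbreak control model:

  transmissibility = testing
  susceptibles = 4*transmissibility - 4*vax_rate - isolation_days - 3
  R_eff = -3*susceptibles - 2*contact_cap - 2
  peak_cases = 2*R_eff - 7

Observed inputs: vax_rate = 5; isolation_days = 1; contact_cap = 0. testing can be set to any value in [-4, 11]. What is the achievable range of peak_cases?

-131 to 229

Substituting into the susceptibles equation gives susceptibles = 4*testing - 24.
Substituting into the R_eff equation gives R_eff = -12*testing + 70.
Substituting into the peak_cases equation gives peak_cases = -24*testing + 133.
Linear in testing, so extremes are at the endpoints: testing = -4 gives peak_cases = 229; testing = 11 gives peak_cases = -131.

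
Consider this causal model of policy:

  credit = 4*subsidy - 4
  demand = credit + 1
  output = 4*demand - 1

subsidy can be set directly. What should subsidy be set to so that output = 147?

subsidy = 10

Substituting into the demand equation gives demand = 4*subsidy - 3.
output becomes 16*subsidy - 13.
Solve 16*subsidy - 13 = 147: subsidy = (147 + 13) / 16 = 10.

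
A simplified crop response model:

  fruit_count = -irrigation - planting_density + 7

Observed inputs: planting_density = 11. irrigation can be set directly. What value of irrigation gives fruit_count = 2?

irrigation = -6

Substituting into the fruit_count equation gives fruit_count = -irrigation - 4.
Solve -irrigation - 4 = 2: irrigation = (2 + 4) / -1 = -6.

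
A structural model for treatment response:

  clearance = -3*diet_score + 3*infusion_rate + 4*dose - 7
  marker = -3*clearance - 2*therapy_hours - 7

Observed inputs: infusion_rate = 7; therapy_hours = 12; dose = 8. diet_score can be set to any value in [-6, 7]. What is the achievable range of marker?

-223 to -106

Substituting into the clearance equation gives clearance = -3*diet_score + 46.
marker becomes 9*diet_score - 169.
Linear in diet_score, so extremes are at the endpoints: diet_score = -6 gives marker = -223; diet_score = 7 gives marker = -106.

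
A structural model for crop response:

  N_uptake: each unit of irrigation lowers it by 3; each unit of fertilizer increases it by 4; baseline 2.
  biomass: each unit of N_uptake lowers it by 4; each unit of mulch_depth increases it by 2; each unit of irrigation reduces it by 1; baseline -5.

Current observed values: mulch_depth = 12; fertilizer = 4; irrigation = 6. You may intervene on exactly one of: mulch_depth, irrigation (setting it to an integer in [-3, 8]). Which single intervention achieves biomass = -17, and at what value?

Intervening on mulch_depth: with other inputs at their observed values, biomass = 2*mulch_depth - 11. Solving for -17 gives mulch_depth = -3, within [-3, 8].
Intervening on irrigation: biomass = 11*irrigation - 53. Reaching -17 requires irrigation = 36/11, not an integer.

set mulch_depth = -3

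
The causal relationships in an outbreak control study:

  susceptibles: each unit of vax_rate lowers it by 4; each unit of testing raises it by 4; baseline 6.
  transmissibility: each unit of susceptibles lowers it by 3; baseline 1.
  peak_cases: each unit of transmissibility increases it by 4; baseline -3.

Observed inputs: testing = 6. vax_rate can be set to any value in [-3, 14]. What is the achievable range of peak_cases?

-503 to 313

Substituting into the susceptibles equation gives susceptibles = -4*vax_rate + 30.
Substituting into the transmissibility equation gives transmissibility = 12*vax_rate - 89.
peak_cases becomes 48*vax_rate - 359.
Linear in vax_rate, so extremes are at the endpoints: vax_rate = -3 gives peak_cases = -503; vax_rate = 14 gives peak_cases = 313.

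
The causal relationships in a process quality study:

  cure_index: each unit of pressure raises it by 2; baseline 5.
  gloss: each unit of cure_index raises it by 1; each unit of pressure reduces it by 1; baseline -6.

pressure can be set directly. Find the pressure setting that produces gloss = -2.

Substituting into the gloss equation gives gloss = pressure - 1.
Solve pressure - 1 = -2: pressure = (-2 + 1) / 1 = -1.

pressure = -1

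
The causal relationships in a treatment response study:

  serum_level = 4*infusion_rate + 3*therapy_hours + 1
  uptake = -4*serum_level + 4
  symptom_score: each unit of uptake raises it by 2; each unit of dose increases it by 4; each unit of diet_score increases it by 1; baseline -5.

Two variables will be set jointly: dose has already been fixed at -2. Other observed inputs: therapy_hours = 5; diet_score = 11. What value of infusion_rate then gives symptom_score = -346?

With dose held at -2:
Substituting into the serum_level equation gives serum_level = 4*infusion_rate + 16.
Substituting into the uptake equation gives uptake = -16*infusion_rate - 60.
Substituting into the symptom_score equation gives symptom_score = -32*infusion_rate - 122.
Solve -32*infusion_rate - 122 = -346: infusion_rate = (-346 + 122) / -32 = 7.

infusion_rate = 7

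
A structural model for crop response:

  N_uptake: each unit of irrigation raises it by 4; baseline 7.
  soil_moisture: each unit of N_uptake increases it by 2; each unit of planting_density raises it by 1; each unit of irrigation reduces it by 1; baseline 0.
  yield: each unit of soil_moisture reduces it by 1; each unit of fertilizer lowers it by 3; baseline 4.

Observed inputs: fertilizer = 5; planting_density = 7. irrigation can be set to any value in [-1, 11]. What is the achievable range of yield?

-109 to -25

Substituting into the soil_moisture equation gives soil_moisture = 7*irrigation + 21.
Substituting into the yield equation gives yield = -7*irrigation - 32.
Linear in irrigation, so extremes are at the endpoints: irrigation = -1 gives yield = -25; irrigation = 11 gives yield = -109.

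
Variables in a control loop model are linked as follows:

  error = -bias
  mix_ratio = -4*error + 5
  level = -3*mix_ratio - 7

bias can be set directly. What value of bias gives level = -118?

bias = 8

Substituting into the mix_ratio equation gives mix_ratio = 4*bias + 5.
Substituting into the level equation gives level = -12*bias - 22.
Solve -12*bias - 22 = -118: bias = (-118 + 22) / -12 = 8.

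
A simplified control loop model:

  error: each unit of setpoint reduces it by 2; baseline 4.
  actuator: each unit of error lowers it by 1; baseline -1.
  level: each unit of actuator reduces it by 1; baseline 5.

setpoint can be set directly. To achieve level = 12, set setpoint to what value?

Substituting into the actuator equation gives actuator = 2*setpoint - 5.
Substituting into the level equation gives level = -2*setpoint + 10.
Solve -2*setpoint + 10 = 12: setpoint = (12 - 10) / -2 = -1.

setpoint = -1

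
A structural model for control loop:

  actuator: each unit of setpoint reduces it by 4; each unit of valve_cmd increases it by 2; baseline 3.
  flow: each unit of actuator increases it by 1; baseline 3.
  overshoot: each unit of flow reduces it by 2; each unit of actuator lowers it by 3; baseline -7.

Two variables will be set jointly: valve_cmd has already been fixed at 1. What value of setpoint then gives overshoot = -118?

setpoint = -4

With valve_cmd held at 1:
Substituting into the actuator equation gives actuator = -4*setpoint + 5.
Substituting into the flow equation gives flow = -4*setpoint + 8.
So overshoot = 20*setpoint - 38.
Solve 20*setpoint - 38 = -118: setpoint = (-118 + 38) / 20 = -4.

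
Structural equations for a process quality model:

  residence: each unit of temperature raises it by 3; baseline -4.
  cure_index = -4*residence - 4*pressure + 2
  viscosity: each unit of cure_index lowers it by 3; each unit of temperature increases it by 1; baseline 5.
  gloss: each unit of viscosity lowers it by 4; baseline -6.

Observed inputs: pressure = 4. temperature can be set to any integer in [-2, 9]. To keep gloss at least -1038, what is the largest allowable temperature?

Substituting into the cure_index equation gives cure_index = -12*temperature + 2.
Substituting into the viscosity equation gives viscosity = 37*temperature - 1.
This gives gloss = -148*temperature - 2.
Require -148*temperature - 2 ≥ -1038, so temperature ≤ 7.
The largest integer in [-2, 9] satisfying this is 7.

temperature = 7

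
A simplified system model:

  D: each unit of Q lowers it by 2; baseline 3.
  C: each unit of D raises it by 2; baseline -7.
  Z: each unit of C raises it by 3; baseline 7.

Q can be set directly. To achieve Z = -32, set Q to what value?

Substituting into the C equation gives C = -4*Q - 1.
Substituting into the Z equation gives Z = -12*Q + 4.
Solve -12*Q + 4 = -32: Q = (-32 - 4) / -12 = 3.

Q = 3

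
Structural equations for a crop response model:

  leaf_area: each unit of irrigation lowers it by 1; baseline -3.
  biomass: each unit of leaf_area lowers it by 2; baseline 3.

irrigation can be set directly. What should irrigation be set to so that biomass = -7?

Substituting into the biomass equation gives biomass = 2*irrigation + 9.
Solve 2*irrigation + 9 = -7: irrigation = (-7 - 9) / 2 = -8.

irrigation = -8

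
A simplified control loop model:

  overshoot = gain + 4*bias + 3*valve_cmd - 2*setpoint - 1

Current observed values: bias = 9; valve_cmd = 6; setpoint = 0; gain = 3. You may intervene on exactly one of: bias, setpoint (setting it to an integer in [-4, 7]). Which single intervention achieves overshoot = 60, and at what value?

set setpoint = -2

Intervening on bias: overshoot = 4*bias + 20. Reaching 60 requires bias = 10, outside [-4, 7].
Intervening on setpoint: with other inputs at their observed values, overshoot = -2*setpoint + 56. Solving for 60 gives setpoint = -2, within [-4, 7].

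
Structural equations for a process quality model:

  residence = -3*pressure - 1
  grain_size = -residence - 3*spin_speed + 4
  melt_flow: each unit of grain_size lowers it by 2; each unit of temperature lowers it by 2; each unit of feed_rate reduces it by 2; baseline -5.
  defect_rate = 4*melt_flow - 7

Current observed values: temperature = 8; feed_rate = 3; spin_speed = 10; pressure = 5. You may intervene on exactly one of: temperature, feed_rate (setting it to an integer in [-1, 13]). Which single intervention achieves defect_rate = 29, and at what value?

Intervening on temperature: with other inputs at their observed values, defect_rate = -8*temperature + 29. Solving for 29 gives temperature = 0, within [-1, 13].
Intervening on feed_rate: defect_rate = -8*feed_rate - 11. Reaching 29 requires feed_rate = -5, outside [-1, 13].

set temperature = 0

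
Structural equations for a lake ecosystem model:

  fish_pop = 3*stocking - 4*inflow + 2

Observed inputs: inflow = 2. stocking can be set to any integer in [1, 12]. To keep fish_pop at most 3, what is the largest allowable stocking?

stocking = 3

Substituting into the fish_pop equation gives fish_pop = 3*stocking - 6.
Require 3*stocking - 6 ≤ 3, so stocking ≤ 3.
The largest integer in [1, 12] satisfying this is 3.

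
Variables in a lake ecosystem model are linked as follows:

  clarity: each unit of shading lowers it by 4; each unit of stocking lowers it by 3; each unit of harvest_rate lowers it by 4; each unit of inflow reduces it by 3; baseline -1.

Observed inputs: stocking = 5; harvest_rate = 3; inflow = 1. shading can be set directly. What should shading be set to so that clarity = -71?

shading = 10

Substituting into the clarity equation gives clarity = -4*shading - 31.
Solve -4*shading - 31 = -71: shading = (-71 + 31) / -4 = 10.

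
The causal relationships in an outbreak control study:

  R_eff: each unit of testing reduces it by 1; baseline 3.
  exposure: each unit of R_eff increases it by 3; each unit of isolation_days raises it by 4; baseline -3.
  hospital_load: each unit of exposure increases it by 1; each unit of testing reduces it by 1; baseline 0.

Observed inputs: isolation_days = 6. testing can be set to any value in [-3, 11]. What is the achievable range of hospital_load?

-14 to 42

Substituting into the exposure equation gives exposure = -3*testing + 30.
Substituting into the hospital_load equation gives hospital_load = -4*testing + 30.
Linear in testing, so extremes are at the endpoints: testing = -3 gives hospital_load = 42; testing = 11 gives hospital_load = -14.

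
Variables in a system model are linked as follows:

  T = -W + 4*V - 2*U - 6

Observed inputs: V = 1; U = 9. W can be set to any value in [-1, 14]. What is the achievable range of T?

-34 to -19

Substituting into the T equation gives T = -W - 20.
Linear in W, so extremes are at the endpoints: W = -1 gives T = -19; W = 14 gives T = -34.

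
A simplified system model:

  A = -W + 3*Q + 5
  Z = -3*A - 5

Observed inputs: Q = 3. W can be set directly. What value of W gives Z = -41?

Substituting into the A equation gives A = -W + 14.
This gives Z = 3*W - 47.
Solve 3*W - 47 = -41: W = (-41 + 47) / 3 = 2.

W = 2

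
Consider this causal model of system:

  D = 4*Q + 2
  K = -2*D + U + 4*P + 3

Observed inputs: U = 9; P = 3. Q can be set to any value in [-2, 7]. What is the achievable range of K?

-36 to 36

Substituting into the K equation gives K = -8*Q + 20.
Linear in Q, so extremes are at the endpoints: Q = -2 gives K = 36; Q = 7 gives K = -36.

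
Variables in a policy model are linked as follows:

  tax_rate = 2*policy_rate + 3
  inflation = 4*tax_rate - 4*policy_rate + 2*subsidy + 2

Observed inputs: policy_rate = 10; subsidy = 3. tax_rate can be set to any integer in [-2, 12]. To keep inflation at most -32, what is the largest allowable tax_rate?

tax_rate = 0

Intervening on tax_rate fixes its value directly, overriding its dependence on policy_rate.
Substituting into the inflation equation gives inflation = 4*tax_rate - 32.
Require 4*tax_rate - 32 ≤ -32, so tax_rate ≤ 0.
The largest integer in [-2, 12] satisfying this is 0.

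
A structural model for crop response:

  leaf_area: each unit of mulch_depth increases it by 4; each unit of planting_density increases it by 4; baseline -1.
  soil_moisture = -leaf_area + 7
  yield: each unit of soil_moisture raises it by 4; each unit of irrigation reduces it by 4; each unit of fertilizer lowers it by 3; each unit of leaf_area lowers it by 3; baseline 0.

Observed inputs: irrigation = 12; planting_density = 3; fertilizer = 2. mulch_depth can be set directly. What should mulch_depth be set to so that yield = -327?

Substituting into the leaf_area equation gives leaf_area = 4*mulch_depth + 11.
Substituting into the soil_moisture equation gives soil_moisture = -4*mulch_depth - 4.
Substituting into the yield equation gives yield = -28*mulch_depth - 103.
Solve -28*mulch_depth - 103 = -327: mulch_depth = (-327 + 103) / -28 = 8.

mulch_depth = 8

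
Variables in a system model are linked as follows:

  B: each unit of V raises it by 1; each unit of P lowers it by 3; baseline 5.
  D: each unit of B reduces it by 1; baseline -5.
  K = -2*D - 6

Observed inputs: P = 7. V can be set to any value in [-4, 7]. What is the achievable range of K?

Substituting into the B equation gives B = V - 16.
This gives D = -V + 11.
Substituting into the K equation gives K = 2*V - 28.
Linear in V, so extremes are at the endpoints: V = -4 gives K = -36; V = 7 gives K = -14.

-36 to -14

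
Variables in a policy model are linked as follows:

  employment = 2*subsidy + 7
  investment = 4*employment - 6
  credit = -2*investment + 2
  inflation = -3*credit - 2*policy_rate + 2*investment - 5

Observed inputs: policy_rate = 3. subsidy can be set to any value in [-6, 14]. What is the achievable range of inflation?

-225 to 1055

Substituting into the investment equation gives investment = 8*subsidy + 22.
So credit = -16*subsidy - 42.
This gives inflation = 64*subsidy + 159.
Linear in subsidy, so extremes are at the endpoints: subsidy = -6 gives inflation = -225; subsidy = 14 gives inflation = 1055.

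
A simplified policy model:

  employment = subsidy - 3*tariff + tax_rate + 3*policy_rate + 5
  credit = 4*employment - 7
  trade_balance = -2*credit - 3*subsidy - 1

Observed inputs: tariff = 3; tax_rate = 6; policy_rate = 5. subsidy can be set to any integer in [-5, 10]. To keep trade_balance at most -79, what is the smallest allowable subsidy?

Substituting into the employment equation gives employment = subsidy + 17.
Substituting into the credit equation gives credit = 4*subsidy + 61.
So trade_balance = -11*subsidy - 123.
Require -11*subsidy - 123 ≤ -79, so subsidy ≥ -4.
The smallest integer in [-5, 10] satisfying this is -4.

subsidy = -4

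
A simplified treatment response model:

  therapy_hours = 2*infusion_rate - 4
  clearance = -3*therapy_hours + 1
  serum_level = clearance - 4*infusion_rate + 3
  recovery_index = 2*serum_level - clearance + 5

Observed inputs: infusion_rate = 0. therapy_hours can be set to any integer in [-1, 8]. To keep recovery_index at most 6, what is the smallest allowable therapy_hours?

therapy_hours = 2

Intervening on therapy_hours fixes its value directly, overriding its dependence on infusion_rate.
Substituting into the serum_level equation gives serum_level = -3*therapy_hours + 4.
Substituting into the recovery_index equation gives recovery_index = -3*therapy_hours + 12.
Require -3*therapy_hours + 12 ≤ 6, so therapy_hours ≥ 2.
The smallest integer in [-1, 8] satisfying this is 2.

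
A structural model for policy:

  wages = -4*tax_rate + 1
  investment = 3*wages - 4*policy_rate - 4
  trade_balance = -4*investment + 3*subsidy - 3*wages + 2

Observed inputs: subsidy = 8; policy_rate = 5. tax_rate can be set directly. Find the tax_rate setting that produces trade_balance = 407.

tax_rate = 5

Substituting into the investment equation gives investment = -12*tax_rate - 21.
Substituting into the trade_balance equation gives trade_balance = 60*tax_rate + 107.
Solve 60*tax_rate + 107 = 407: tax_rate = (407 - 107) / 60 = 5.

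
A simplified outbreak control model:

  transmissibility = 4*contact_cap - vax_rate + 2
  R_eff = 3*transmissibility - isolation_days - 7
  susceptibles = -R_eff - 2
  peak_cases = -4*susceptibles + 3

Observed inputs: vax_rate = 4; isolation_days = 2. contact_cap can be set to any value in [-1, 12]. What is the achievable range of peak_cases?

Substituting into the transmissibility equation gives transmissibility = 4*contact_cap - 2.
Substituting into the R_eff equation gives R_eff = 12*contact_cap - 15.
So susceptibles = -12*contact_cap + 13.
Substituting into the peak_cases equation gives peak_cases = 48*contact_cap - 49.
Linear in contact_cap, so extremes are at the endpoints: contact_cap = -1 gives peak_cases = -97; contact_cap = 12 gives peak_cases = 527.

-97 to 527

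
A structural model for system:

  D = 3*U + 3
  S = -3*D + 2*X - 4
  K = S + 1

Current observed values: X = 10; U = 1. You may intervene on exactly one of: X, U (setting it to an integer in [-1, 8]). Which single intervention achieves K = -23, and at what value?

Intervening on X: with other inputs at their observed values, K = 2*X - 21. Solving for -23 gives X = -1, within [-1, 8].
Intervening on U: K = -9*U + 8. Reaching -23 requires U = 31/9, not an integer.

set X = -1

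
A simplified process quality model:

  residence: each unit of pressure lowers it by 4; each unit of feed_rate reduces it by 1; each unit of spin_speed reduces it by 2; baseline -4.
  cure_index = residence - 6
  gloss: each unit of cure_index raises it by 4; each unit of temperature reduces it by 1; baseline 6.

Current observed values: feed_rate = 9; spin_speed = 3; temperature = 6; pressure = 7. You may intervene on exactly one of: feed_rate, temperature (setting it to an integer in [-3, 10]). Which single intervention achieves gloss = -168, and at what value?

set feed_rate = -2

Intervening on feed_rate: with other inputs at their observed values, gloss = -4*feed_rate - 176. Solving for -168 gives feed_rate = -2, within [-3, 10].
Intervening on temperature: gloss = -temperature - 206. Reaching -168 requires temperature = -38, outside [-3, 10].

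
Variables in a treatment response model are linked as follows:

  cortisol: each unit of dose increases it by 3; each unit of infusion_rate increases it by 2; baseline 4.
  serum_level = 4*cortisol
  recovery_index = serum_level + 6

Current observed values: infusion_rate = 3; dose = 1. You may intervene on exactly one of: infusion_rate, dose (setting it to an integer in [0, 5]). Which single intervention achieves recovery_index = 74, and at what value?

set infusion_rate = 5

Intervening on infusion_rate: with other inputs at their observed values, recovery_index = 8*infusion_rate + 34. Solving for 74 gives infusion_rate = 5, within [0, 5].
Intervening on dose: recovery_index = 12*dose + 46. Reaching 74 requires dose = 7/3, not an integer.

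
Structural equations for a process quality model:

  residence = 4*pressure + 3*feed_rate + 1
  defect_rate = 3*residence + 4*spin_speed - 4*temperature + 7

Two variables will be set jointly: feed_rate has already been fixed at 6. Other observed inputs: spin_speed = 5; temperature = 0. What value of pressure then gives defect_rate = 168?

With feed_rate held at 6:
Substituting into the residence equation gives residence = 4*pressure + 19.
Substituting into the defect_rate equation gives defect_rate = 12*pressure + 84.
Solve 12*pressure + 84 = 168: pressure = (168 - 84) / 12 = 7.

pressure = 7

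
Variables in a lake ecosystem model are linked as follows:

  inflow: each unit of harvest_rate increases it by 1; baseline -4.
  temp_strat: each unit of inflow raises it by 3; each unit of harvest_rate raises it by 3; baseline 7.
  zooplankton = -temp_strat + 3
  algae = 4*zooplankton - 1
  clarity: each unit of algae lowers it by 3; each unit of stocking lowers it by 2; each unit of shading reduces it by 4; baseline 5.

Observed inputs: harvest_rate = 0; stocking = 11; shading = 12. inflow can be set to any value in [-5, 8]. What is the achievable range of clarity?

Intervening on inflow fixes its value directly, overriding its dependence on harvest_rate.
Substituting into the temp_strat equation gives temp_strat = 3*inflow + 7.
Substituting into the zooplankton equation gives zooplankton = -3*inflow - 4.
algae becomes -12*inflow - 17.
Substituting into the clarity equation gives clarity = 36*inflow - 14.
Linear in inflow, so extremes are at the endpoints: inflow = -5 gives clarity = -194; inflow = 8 gives clarity = 274.

-194 to 274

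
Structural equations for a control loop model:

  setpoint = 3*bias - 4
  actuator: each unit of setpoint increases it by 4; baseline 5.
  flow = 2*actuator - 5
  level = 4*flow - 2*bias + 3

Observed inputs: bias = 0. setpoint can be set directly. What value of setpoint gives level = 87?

Intervening on setpoint fixes its value directly, overriding its dependence on bias.
Substituting into the flow equation gives flow = 8*setpoint + 5.
Substituting into the level equation gives level = 32*setpoint + 23.
Solve 32*setpoint + 23 = 87: setpoint = (87 - 23) / 32 = 2.

setpoint = 2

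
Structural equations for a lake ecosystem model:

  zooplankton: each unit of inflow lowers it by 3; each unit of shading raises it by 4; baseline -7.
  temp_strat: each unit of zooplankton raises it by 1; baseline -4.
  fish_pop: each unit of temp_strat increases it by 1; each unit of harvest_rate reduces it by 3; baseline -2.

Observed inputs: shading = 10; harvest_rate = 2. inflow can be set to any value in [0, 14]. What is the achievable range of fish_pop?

-21 to 21

Substituting into the zooplankton equation gives zooplankton = -3*inflow + 33.
So temp_strat = -3*inflow + 29.
Substituting into the fish_pop equation gives fish_pop = -3*inflow + 21.
Linear in inflow, so extremes are at the endpoints: inflow = 0 gives fish_pop = 21; inflow = 14 gives fish_pop = -21.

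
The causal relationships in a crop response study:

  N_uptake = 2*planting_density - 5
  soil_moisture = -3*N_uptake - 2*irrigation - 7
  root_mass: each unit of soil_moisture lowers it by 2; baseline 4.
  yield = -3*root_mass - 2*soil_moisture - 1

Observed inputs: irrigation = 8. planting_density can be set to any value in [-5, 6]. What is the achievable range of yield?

-189 to 75

Substituting into the soil_moisture equation gives soil_moisture = -6*planting_density - 8.
root_mass becomes 12*planting_density + 20.
yield becomes -24*planting_density - 45.
Linear in planting_density, so extremes are at the endpoints: planting_density = -5 gives yield = 75; planting_density = 6 gives yield = -189.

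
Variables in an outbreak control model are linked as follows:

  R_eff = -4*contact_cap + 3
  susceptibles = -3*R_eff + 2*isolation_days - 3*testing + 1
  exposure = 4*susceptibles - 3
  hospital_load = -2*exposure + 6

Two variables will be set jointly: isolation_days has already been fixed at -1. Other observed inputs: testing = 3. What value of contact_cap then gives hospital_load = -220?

With isolation_days held at -1:
Substituting into the susceptibles equation gives susceptibles = 12*contact_cap - 19.
exposure becomes 48*contact_cap - 79.
Substituting into the hospital_load equation gives hospital_load = -96*contact_cap + 164.
Solve -96*contact_cap + 164 = -220: contact_cap = (-220 - 164) / -96 = 4.

contact_cap = 4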